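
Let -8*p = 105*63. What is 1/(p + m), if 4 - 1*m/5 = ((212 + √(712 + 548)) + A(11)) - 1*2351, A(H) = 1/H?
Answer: 15314024/151371235445 + 46464*√35/151371235445 ≈ 0.00010298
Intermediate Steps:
m = 117860/11 - 30*√35 (m = 20 - 5*(((212 + √(712 + 548)) + 1/11) - 1*2351) = 20 - 5*(((212 + √1260) + 1/11) - 2351) = 20 - 5*(((212 + 6*√35) + 1/11) - 2351) = 20 - 5*((2333/11 + 6*√35) - 2351) = 20 - 5*(-23528/11 + 6*√35) = 20 + (117640/11 - 30*√35) = 117860/11 - 30*√35 ≈ 10537.)
p = -6615/8 (p = -105*63/8 = -⅛*6615 = -6615/8 ≈ -826.88)
1/(p + m) = 1/(-6615/8 + (117860/11 - 30*√35)) = 1/(870115/88 - 30*√35)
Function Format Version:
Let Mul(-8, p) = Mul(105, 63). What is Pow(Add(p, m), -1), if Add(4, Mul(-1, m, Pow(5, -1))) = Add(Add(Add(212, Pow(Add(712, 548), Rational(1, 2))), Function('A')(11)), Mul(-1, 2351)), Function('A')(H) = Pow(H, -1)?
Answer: Add(Rational(15314024, 151371235445), Mul(Rational(46464, 151371235445), Pow(35, Rational(1, 2)))) ≈ 0.00010298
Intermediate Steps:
m = Add(Rational(117860, 11), Mul(-30, Pow(35, Rational(1, 2)))) (m = Add(20, Mul(-5, Add(Add(Add(212, Pow(Add(712, 548), Rational(1, 2))), Pow(11, -1)), Mul(-1, 2351)))) = Add(20, Mul(-5, Add(Add(Add(212, Pow(1260, Rational(1, 2))), Rational(1, 11)), -2351))) = Add(20, Mul(-5, Add(Add(Add(212, Mul(6, Pow(35, Rational(1, 2)))), Rational(1, 11)), -2351))) = Add(20, Mul(-5, Add(Add(Rational(2333, 11), Mul(6, Pow(35, Rational(1, 2)))), -2351))) = Add(20, Mul(-5, Add(Rational(-23528, 11), Mul(6, Pow(35, Rational(1, 2)))))) = Add(20, Add(Rational(117640, 11), Mul(-30, Pow(35, Rational(1, 2))))) = Add(Rational(117860, 11), Mul(-30, Pow(35, Rational(1, 2)))) ≈ 10537.)
p = Rational(-6615, 8) (p = Mul(Rational(-1, 8), Mul(105, 63)) = Mul(Rational(-1, 8), 6615) = Rational(-6615, 8) ≈ -826.88)
Pow(Add(p, m), -1) = Pow(Add(Rational(-6615, 8), Add(Rational(117860, 11), Mul(-30, Pow(35, Rational(1, 2))))), -1) = Pow(Add(Rational(870115, 88), Mul(-30, Pow(35, Rational(1, 2)))), -1)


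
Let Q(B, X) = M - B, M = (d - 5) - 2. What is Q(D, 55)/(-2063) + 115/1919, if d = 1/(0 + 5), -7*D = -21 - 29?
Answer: 9240047/138561395 ≈ 0.066686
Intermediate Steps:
D = 50/7 (D = -(-21 - 29)/7 = -⅐*(-50) = 50/7 ≈ 7.1429)
d = ⅕ (d = 1/5 = ⅕ ≈ 0.20000)
M = -34/5 (M = (⅕ - 5) - 2 = -24/5 - 2 = -34/5 ≈ -6.8000)
Q(B, X) = -34/5 - B
Q(D, 55)/(-2063) + 115/1919 = (-34/5 - 1*50/7)/(-2063) + 115/1919 = (-34/5 - 50/7)*(-1/2063) + 115*(1/1919) = -488/35*(-1/2063) + 115/1919 = 488/72205 + 115/1919 = 9240047/138561395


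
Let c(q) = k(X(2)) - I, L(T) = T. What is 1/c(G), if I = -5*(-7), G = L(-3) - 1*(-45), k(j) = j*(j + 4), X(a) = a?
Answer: -1/23 ≈ -0.043478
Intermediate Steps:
k(j) = j*(4 + j)
G = 42 (G = -3 - 1*(-45) = -3 + 45 = 42)
I = 35
c(q) = -23 (c(q) = 2*(4 + 2) - 1*35 = 2*6 - 35 = 12 - 35 = -23)
1/c(G) = 1/(-23) = -1/23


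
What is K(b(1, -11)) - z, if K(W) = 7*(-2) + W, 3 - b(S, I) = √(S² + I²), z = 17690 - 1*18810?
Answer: 1109 - √122 ≈ 1098.0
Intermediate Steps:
z = -1120 (z = 17690 - 18810 = -1120)
b(S, I) = 3 - √(I² + S²) (b(S, I) = 3 - √(S² + I²) = 3 - √(I² + S²))
K(W) = -14 + W
K(b(1, -11)) - z = (-14 + (3 - √((-11)² + 1²))) - 1*(-1120) = (-14 + (3 - √(121 + 1))) + 1120 = (-14 + (3 - √122)) + 1120 = (-11 - √122) + 1120 = 1109 - √122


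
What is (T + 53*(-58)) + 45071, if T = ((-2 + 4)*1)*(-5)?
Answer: 41987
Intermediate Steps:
T = -10 (T = (2*1)*(-5) = 2*(-5) = -10)
(T + 53*(-58)) + 45071 = (-10 + 53*(-58)) + 45071 = (-10 - 3074) + 45071 = -3084 + 45071 = 41987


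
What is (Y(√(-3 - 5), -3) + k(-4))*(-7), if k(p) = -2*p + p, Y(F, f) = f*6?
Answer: 98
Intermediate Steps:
Y(F, f) = 6*f
k(p) = -p
(Y(√(-3 - 5), -3) + k(-4))*(-7) = (6*(-3) - 1*(-4))*(-7) = (-18 + 4)*(-7) = -14*(-7) = 98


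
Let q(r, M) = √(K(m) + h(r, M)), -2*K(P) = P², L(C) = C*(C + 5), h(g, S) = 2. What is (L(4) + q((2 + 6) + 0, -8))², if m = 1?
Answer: (72 + √6)²/4 ≈ 1385.7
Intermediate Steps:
L(C) = C*(5 + C)
K(P) = -P²/2
q(r, M) = √6/2 (q(r, M) = √(-½*1² + 2) = √(-½*1 + 2) = √(-½ + 2) = √(3/2) = √6/2)
(L(4) + q((2 + 6) + 0, -8))² = (4*(5 + 4) + √6/2)² = (4*9 + √6/2)² = (36 + √6/2)²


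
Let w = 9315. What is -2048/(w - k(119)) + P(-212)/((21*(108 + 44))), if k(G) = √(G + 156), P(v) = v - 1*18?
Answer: -4042551277/13848324420 - 1024*√11/8676895 ≈ -0.29231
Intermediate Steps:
P(v) = -18 + v (P(v) = v - 18 = -18 + v)
k(G) = √(156 + G)
-2048/(w - k(119)) + P(-212)/((21*(108 + 44))) = -2048/(9315 - √(156 + 119)) + (-18 - 212)/((21*(108 + 44))) = -2048/(9315 - √275) - 230/(21*152) = -2048/(9315 - 5*√11) - 230/3192 = -2048/(9315 - 5*√11) - 230*1/3192 = -2048/(9315 - 5*√11) - 115/1596 = -115/1596 - 2048/(9315 - 5*√11)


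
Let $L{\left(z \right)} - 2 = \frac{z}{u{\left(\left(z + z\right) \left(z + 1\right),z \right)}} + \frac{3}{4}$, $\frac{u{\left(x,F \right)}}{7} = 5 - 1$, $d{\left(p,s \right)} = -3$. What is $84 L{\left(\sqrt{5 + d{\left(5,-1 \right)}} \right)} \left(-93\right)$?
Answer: $-21483 - 279 \sqrt{2} \approx -21878.0$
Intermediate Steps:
$u{\left(x,F \right)} = 28$ ($u{\left(x,F \right)} = 7 \left(5 - 1\right) = 7 \cdot 4 = 28$)
$L{\left(z \right)} = \frac{11}{4} + \frac{z}{28}$ ($L{\left(z \right)} = 2 + \left(\frac{z}{28} + \frac{3}{4}\right) = 2 + \left(\frac{3}{4} + \frac{z}{28}\right) = \frac{11}{4} + \frac{z}{28}$)
$84 L{\left(\sqrt{5 + d{\left(5,-1 \right)}} \right)} \left(-93\right) = 84 \left(\frac{11}{4} + \frac{\sqrt{5 - 3}}{28}\right) \left(-93\right) = 84 \left(\frac{11}{4} + \frac{\sqrt{2}}{28}\right) \left(-93\right) = \left(231 + 3 \sqrt{2}\right) \left(-93\right) = -21483 - 279 \sqrt{2}$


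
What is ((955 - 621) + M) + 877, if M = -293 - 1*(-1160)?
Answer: 2078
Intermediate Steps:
M = 867 (M = -293 + 1160 = 867)
((955 - 621) + M) + 877 = ((955 - 621) + 867) + 877 = (334 + 867) + 877 = 1201 + 877 = 2078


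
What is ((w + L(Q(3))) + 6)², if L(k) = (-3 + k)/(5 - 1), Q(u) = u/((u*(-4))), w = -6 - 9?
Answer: 24649/256 ≈ 96.285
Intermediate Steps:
w = -15
Q(u) = -¼ (Q(u) = u/((-4*u)) = u*(-1/(4*u)) = -¼)
L(k) = -¾ + k/4 (L(k) = (-3 + k)/4 = (-3 + k)*(¼) = -¾ + k/4)
((w + L(Q(3))) + 6)² = ((-15 + (-¾ + (¼)*(-¼))) + 6)² = ((-15 + (-¾ - 1/16)) + 6)² = ((-15 - 13/16) + 6)² = (-253/16 + 6)² = (-157/16)² = 24649/256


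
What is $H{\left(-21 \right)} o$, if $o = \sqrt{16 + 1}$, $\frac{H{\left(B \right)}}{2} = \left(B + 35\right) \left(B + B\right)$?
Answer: $- 1176 \sqrt{17} \approx -4848.8$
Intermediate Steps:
$H{\left(B \right)} = 4 B \left(35 + B\right)$ ($H{\left(B \right)} = 2 \left(B + 35\right) \left(B + B\right) = 2 \left(35 + B\right) 2 B = 2 \cdot 2 B \left(35 + B\right) = 4 B \left(35 + B\right)$)
$o = \sqrt{17} \approx 4.1231$
$H{\left(-21 \right)} o = 4 \left(-21\right) \left(35 - 21\right) \sqrt{17} = 4 \left(-21\right) 14 \sqrt{17} = - 1176 \sqrt{17}$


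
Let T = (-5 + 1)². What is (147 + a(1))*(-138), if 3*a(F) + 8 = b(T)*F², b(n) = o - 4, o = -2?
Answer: -19642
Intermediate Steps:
T = 16 (T = (-4)² = 16)
b(n) = -6 (b(n) = -2 - 4 = -6)
a(F) = -8/3 - 2*F² (a(F) = -8/3 + (-6*F²)/3 = -8/3 - 2*F²)
(147 + a(1))*(-138) = (147 + (-8/3 - 2*1²))*(-138) = (147 + (-8/3 - 2*1))*(-138) = (147 + (-8/3 - 2))*(-138) = (147 - 14/3)*(-138) = (427/3)*(-138) = -19642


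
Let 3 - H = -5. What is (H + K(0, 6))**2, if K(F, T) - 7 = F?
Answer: 225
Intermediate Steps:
H = 8 (H = 3 - 1*(-5) = 3 + 5 = 8)
K(F, T) = 7 + F
(H + K(0, 6))**2 = (8 + (7 + 0))**2 = (8 + 7)**2 = 15**2 = 225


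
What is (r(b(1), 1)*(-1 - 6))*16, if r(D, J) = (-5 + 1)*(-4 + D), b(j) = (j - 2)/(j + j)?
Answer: -2016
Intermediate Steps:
b(j) = (-2 + j)/(2*j) (b(j) = (-2 + j)/((2*j)) = (-2 + j)*(1/(2*j)) = (-2 + j)/(2*j))
r(D, J) = 16 - 4*D (r(D, J) = -4*(-4 + D) = 16 - 4*D)
(r(b(1), 1)*(-1 - 6))*16 = ((16 - 2*(-2 + 1)/1)*(-1 - 6))*16 = ((16 - 2*(-1))*(-7))*16 = ((16 - 4*(-½))*(-7))*16 = ((16 + 2)*(-7))*16 = (18*(-7))*16 = -126*16 = -2016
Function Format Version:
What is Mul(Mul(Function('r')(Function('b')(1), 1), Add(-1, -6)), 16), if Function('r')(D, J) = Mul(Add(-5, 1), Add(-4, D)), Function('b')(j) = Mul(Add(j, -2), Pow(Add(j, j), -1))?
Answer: -2016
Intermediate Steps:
Function('b')(j) = Mul(Rational(1, 2), Pow(j, -1), Add(-2, j)) (Function('b')(j) = Mul(Add(-2, j), Pow(Mul(2, j), -1)) = Mul(Add(-2, j), Mul(Rational(1, 2), Pow(j, -1))) = Mul(Rational(1, 2), Pow(j, -1), Add(-2, j)))
Function('r')(D, J) = Add(16, Mul(-4, D)) (Function('r')(D, J) = Mul(-4, Add(-4, D)) = Add(16, Mul(-4, D)))
Mul(Mul(Function('r')(Function('b')(1), 1), Add(-1, -6)), 16) = Mul(Mul(Add(16, Mul(-4, Mul(Rational(1, 2), Pow(1, -1), Add(-2, 1)))), Add(-1, -6)), 16) = Mul(Mul(Add(16, Mul(-4, Mul(Rational(1, 2), 1, -1))), -7), 16) = Mul(Mul(Add(16, Mul(-4, Rational(-1, 2))), -7), 16) = Mul(Mul(Add(16, 2), -7), 16) = Mul(Mul(18, -7), 16) = Mul(-126, 16) = -2016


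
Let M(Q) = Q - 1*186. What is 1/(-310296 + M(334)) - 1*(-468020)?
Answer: 145155466959/310148 ≈ 4.6802e+5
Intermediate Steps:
M(Q) = -186 + Q (M(Q) = Q - 186 = -186 + Q)
1/(-310296 + M(334)) - 1*(-468020) = 1/(-310296 + (-186 + 334)) - 1*(-468020) = 1/(-310296 + 148) + 468020 = 1/(-310148) + 468020 = -1/310148 + 468020 = 145155466959/310148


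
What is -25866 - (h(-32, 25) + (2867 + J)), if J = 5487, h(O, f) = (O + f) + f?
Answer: -34238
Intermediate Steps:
h(O, f) = O + 2*f
-25866 - (h(-32, 25) + (2867 + J)) = -25866 - ((-32 + 2*25) + (2867 + 5487)) = -25866 - ((-32 + 50) + 8354) = -25866 - (18 + 8354) = -25866 - 1*8372 = -25866 - 8372 = -34238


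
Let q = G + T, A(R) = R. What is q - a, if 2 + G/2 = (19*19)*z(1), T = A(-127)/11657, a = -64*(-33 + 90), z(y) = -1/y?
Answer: 34061627/11657 ≈ 2922.0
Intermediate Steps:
a = -3648 (a = -64*57 = -3648)
T = -127/11657 ≈ -0.010895
G = -726 (G = -4 + 2*((19*19)*(-1/1)) = -4 + 2*(361*(-1*1)) = -4 + 2*(361*(-1)) = -4 + 2*(-361) = -4 - 722 = -726)
q = -8463109/11657 (q = -726 - 127/11657 = -8463109/11657 ≈ -726.01)
q - a = -8463109/11657 - 1*(-3648) = -8463109/11657 + 3648 = 34061627/11657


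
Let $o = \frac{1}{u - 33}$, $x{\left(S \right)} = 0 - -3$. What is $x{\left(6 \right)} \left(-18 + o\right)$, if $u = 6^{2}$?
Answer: $-53$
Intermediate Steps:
$x{\left(S \right)} = 3$ ($x{\left(S \right)} = 0 + 3 = 3$)
$u = 36$
$o = \frac{1}{3}$ ($o = \frac{1}{36 - 33} = \frac{1}{3} \approx 0.33333$)
$x{\left(6 \right)} \left(-18 + o\right) = 3 \left(-18 + \frac{1}{3}\right) = 3 \left(- \frac{53}{3}\right) = -53$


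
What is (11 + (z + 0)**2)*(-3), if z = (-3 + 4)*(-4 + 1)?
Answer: -60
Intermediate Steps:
z = -3 (z = 1*(-3) = -3)
(11 + (z + 0)**2)*(-3) = (11 + (-3 + 0)**2)*(-3) = (11 + (-3)**2)*(-3) = (11 + 9)*(-3) = 20*(-3) = -60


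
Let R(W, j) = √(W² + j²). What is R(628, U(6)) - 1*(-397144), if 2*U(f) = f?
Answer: 397144 + √394393 ≈ 3.9777e+5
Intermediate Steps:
U(f) = f/2
R(628, U(6)) - 1*(-397144) = √(628² + ((½)*6)²) - 1*(-397144) = √(394384 + 3²) + 397144 = √(394384 + 9) + 397144 = √394393 + 397144 = 397144 + √394393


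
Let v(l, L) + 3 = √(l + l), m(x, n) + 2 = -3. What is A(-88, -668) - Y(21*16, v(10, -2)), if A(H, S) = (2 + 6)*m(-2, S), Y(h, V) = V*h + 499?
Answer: 469 - 672*√5 ≈ -1033.6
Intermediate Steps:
m(x, n) = -5 (m(x, n) = -2 - 3 = -5)
v(l, L) = -3 + √2*√l (v(l, L) = -3 + √(l + l) = -3 + √(2*l) = -3 + √2*√l)
Y(h, V) = 499 + V*h
A(H, S) = -40 (A(H, S) = (2 + 6)*(-5) = 8*(-5) = -40)
A(-88, -668) - Y(21*16, v(10, -2)) = -40 - (499 + (-3 + √2*√10)*(21*16)) = -40 - (499 + (-3 + 2*√5)*336) = -40 - (499 + (-1008 + 672*√5)) = -40 - (-509 + 672*√5) = -40 + (509 - 672*√5) = 469 - 672*√5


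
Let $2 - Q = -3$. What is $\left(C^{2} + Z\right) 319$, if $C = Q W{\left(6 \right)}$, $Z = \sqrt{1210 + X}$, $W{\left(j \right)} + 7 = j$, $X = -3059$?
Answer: $7975 + 13717 i \approx 7975.0 + 13717.0 i$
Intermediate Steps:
$W{\left(j \right)} = -7 + j$
$Q = 5$ ($Q = 2 - -3 = 2 + 3 = 5$)
$Z = 43 i$ ($Z = \sqrt{1210 - 3059} = \sqrt{-1849} = 43 i \approx 43.0 i$)
$C = -5$ ($C = 5 \left(-7 + 6\right) = 5 \left(-1\right) = -5$)
$\left(C^{2} + Z\right) 319 = \left(\left(-5\right)^{2} + 43 i\right) 319 = \left(25 + 43 i\right) 319 = 7975 + 13717 i$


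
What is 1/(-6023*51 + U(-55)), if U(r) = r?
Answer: -1/307228 ≈ -3.2549e-6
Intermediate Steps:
1/(-6023*51 + U(-55)) = 1/(-6023*51 - 55) = 1/(-307173 - 55) = 1/(-307228) = -1/307228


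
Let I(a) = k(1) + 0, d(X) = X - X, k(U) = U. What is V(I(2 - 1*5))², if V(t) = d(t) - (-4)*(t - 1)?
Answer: 0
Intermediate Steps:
d(X) = 0
I(a) = 1 (I(a) = 1 + 0 = 1)
V(t) = -4 + 4*t (V(t) = 0 - (-4)*(t - 1) = 0 - (-4)*(-1 + t) = 0 - (4 - 4*t) = 0 + (-4 + 4*t) = -4 + 4*t)
V(I(2 - 1*5))² = (-4 + 4*1)² = (-4 + 4)² = 0² = 0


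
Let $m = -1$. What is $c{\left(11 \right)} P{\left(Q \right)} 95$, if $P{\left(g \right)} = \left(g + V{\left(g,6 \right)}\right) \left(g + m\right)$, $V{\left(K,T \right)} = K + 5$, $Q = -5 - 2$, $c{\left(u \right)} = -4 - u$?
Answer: $-102600$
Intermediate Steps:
$Q = -7$ ($Q = -5 - 2 = -7$)
$V{\left(K,T \right)} = 5 + K$
$P{\left(g \right)} = \left(-1 + g\right) \left(5 + 2 g\right)$ ($P{\left(g \right)} = \left(g + \left(5 + g\right)\right) \left(g - 1\right) = \left(5 + 2 g\right) \left(-1 + g\right) = \left(-1 + g\right) \left(5 + 2 g\right)$)
$c{\left(11 \right)} P{\left(Q \right)} 95 = \left(-4 - 11\right) \left(-5 + 2 \left(-7\right)^{2} + 3 \left(-7\right)\right) 95 = \left(-4 - 11\right) \left(-5 + 2 \cdot 49 - 21\right) 95 = - 15 \left(-5 + 98 - 21\right) 95 = \left(-15\right) 72 \cdot 95 = \left(-1080\right) 95 = -102600$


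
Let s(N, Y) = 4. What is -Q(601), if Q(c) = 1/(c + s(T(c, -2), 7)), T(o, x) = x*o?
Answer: -1/605 ≈ -0.0016529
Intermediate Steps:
T(o, x) = o*x
Q(c) = 1/(4 + c) (Q(c) = 1/(c + 4) = 1/(4 + c))
-Q(601) = -1/(4 + 601) = -1/605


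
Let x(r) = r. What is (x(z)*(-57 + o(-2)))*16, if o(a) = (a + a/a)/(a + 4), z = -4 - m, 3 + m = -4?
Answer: -2760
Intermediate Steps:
m = -7 (m = -3 - 4 = -7)
z = 3 (z = -4 - 1*(-7) = -4 + 7 = 3)
o(a) = (1 + a)/(4 + a) (o(a) = (a + 1)/(4 + a) = (1 + a)/(4 + a))
(x(z)*(-57 + o(-2)))*16 = (3*(-57 + (1 - 2)/(4 - 2)))*16 = (3*(-57 - 1/2))*16 = (3*(-115/2))*16 = -345/2*16 = -2760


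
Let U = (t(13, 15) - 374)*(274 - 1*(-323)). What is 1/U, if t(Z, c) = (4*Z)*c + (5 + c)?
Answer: 1/254322 ≈ 3.9320e-6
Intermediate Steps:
t(Z, c) = 5 + c + 4*Z*c (t(Z, c) = 4*Z*c + (5 + c) = 5 + c + 4*Z*c)
U = 254322 (U = ((5 + 15 + 4*13*15) - 374)*(274 - 1*(-323)) = ((5 + 15 + 780) - 374)*(274 + 323) = (800 - 374)*597 = 426*597 = 254322)
1/U = 1/254322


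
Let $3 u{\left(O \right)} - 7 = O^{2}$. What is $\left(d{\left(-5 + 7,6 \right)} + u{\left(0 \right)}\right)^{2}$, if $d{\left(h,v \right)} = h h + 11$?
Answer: $\frac{2704}{9} \approx 300.44$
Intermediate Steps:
$d{\left(h,v \right)} = 11 + h^{2}$ ($d{\left(h,v \right)} = h^{2} + 11 = 11 + h^{2}$)
$u{\left(O \right)} = \frac{7}{3} + \frac{O^{2}}{3}$
$\left(d{\left(-5 + 7,6 \right)} + u{\left(0 \right)}\right)^{2} = \left(\left(11 + \left(-5 + 7\right)^{2}\right) + \left(\frac{7}{3} + \frac{0^{2}}{3}\right)\right)^{2} = \left(\left(11 + 2^{2}\right) + \left(\frac{7}{3} + \frac{1}{3} \cdot 0\right)\right)^{2} = \left(\left(11 + 4\right) + \left(\frac{7}{3} + 0\right)\right)^{2} = \left(15 + \frac{7}{3}\right)^{2} = \left(\frac{52}{3}\right)^{2} = \frac{2704}{9}$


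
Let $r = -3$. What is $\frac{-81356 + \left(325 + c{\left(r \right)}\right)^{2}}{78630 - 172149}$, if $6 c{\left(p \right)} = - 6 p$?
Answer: $- \frac{26228}{93519} \approx -0.28046$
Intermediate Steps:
$c{\left(p \right)} = - p$ ($c{\left(p \right)} = \frac{\left(-6\right) p}{6} = - p$)
$\frac{-81356 + \left(325 + c{\left(r \right)}\right)^{2}}{78630 - 172149} = \frac{-81356 + \left(325 - -3\right)^{2}}{78630 - 172149} = \frac{-81356 + \left(325 + 3\right)^{2}}{-93519} = \left(-81356 + 328^{2}\right) \left(- \frac{1}{93519}\right) = \left(-81356 + 107584\right) \left(- \frac{1}{93519}\right) = 26228 \left(- \frac{1}{93519}\right) = - \frac{26228}{93519}$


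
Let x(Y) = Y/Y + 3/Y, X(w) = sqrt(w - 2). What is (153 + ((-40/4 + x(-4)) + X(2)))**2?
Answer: 328329/16 ≈ 20521.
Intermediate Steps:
X(w) = sqrt(-2 + w)
x(Y) = 1 + 3/Y
(153 + ((-40/4 + x(-4)) + X(2)))**2 = (153 + ((-40/4 + (3 - 4)/(-4)) + sqrt(-2 + 2)))**2 = (153 + ((-40*1/4 - 1/4*(-1)) + sqrt(0)))**2 = (153 + ((-10 + 1/4) + 0))**2 = (153 + (-39/4 + 0))**2 = (153 - 39/4)**2 = (573/4)**2 = 328329/16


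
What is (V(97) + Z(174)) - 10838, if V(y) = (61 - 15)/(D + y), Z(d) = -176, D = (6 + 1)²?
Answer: -803999/73 ≈ -11014.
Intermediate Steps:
D = 49 (D = 7² = 49)
V(y) = 46/(49 + y) (V(y) = (61 - 15)/(49 + y) = 46/(49 + y))
(V(97) + Z(174)) - 10838 = (46/(49 + 97) - 176) - 10838 = (46/146 - 176) - 10838 = (46*(1/146) - 176) - 10838 = (23/73 - 176) - 10838 = -12825/73 - 10838 = -803999/73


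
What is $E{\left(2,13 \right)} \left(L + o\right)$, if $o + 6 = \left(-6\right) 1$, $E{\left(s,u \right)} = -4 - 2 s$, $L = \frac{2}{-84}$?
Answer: $\frac{2020}{21} \approx 96.19$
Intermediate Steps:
$L = - \frac{1}{42}$ ($L = 2 \left(- \frac{1}{84}\right) = - \frac{1}{42} \approx -0.02381$)
$o = -12$ ($o = -6 - 6 = -12$)
$E{\left(2,13 \right)} \left(L + o\right) = \left(-4 - 4\right) \left(- \frac{1}{42} - 12\right) = \left(-4 - 4\right) \left(- \frac{505}{42}\right) = \left(-8\right) \left(- \frac{505}{42}\right) = \frac{2020}{21}$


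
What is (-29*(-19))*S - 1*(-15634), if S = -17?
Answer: 6267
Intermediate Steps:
(-29*(-19))*S - 1*(-15634) = -29*(-19)*(-17) - 1*(-15634) = 551*(-17) + 15634 = -9367 + 15634 = 6267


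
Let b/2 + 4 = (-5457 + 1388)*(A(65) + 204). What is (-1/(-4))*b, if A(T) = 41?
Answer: -996909/2 ≈ -4.9845e+5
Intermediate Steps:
b = -1993818 (b = -8 + 2*((-5457 + 1388)*(41 + 204)) = -8 + 2*(-4069*245) = -8 + 2*(-996905) = -8 - 1993810 = -1993818)
(-1/(-4))*b = -1/(-4)*(-1993818) = -1*(-¼)*(-1993818) = (¼)*(-1993818) = -996909/2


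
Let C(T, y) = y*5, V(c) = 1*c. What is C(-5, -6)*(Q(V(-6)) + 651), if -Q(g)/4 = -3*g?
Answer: -17370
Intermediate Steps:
V(c) = c
Q(g) = 12*g (Q(g) = -(-12)*g = 12*g)
C(T, y) = 5*y
C(-5, -6)*(Q(V(-6)) + 651) = (5*(-6))*(12*(-6) + 651) = -30*(-72 + 651) = -30*579 = -17370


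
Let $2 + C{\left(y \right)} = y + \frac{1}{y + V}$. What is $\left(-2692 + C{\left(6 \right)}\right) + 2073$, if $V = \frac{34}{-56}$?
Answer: $- \frac{92837}{151} \approx -614.81$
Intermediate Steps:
$V = - \frac{17}{28}$ ($V = 34 \left(- \frac{1}{56}\right) = - \frac{17}{28} \approx -0.60714$)
$C{\left(y \right)} = -2 + y + \frac{1}{- \frac{17}{28} + y}$ ($C{\left(y \right)} = -2 + \left(y + \frac{1}{y - \frac{17}{28}}\right) = -2 + \left(y + \frac{1}{- \frac{17}{28} + y}\right) = -2 + y + \frac{1}{- \frac{17}{28} + y}$)
$\left(-2692 + C{\left(6 \right)}\right) + 2073 = \left(-2692 + \frac{62 - 438 + 28 \cdot 6^{2}}{-17 + 28 \cdot 6}\right) + 2073 = \left(-2692 + \frac{62 - 438 + 28 \cdot 36}{-17 + 168}\right) + 2073 = \left(-2692 + \frac{62 - 438 + 1008}{151}\right) + 2073 = \left(-2692 + \frac{1}{151} \cdot 632\right) + 2073 = \left(-2692 + \frac{632}{151}\right) + 2073 = - \frac{405860}{151} + 2073 = - \frac{92837}{151}$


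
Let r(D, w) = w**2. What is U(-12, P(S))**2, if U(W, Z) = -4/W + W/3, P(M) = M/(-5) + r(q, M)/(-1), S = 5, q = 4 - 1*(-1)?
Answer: 121/9 ≈ 13.444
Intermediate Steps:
q = 5 (q = 4 + 1 = 5)
P(M) = -M**2 - M/5 (P(M) = M/(-5) + M**2/(-1) = M*(-1/5) + M**2*(-1) = -M/5 - M**2 = -M**2 - M/5)
U(W, Z) = -4/W + W/3 (U(W, Z) = -4/W + W*(1/3) = -4/W + W/3)
U(-12, P(S))**2 = (-4/(-12) + (1/3)*(-12))**2 = (-4*(-1/12) - 4)**2 = (1/3 - 4)**2 = (-11/3)**2 = 121/9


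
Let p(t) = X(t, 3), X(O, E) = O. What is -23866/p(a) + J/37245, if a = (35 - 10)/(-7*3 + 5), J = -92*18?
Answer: 948145688/62075 ≈ 15274.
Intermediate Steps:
J = -1656
a = -25/16 (a = 25/(-21 + 5) = 25/(-16) = 25*(-1/16) = -25/16 ≈ -1.5625)
p(t) = t
-23866/p(a) + J/37245 = -23866/(-25/16) - 1656/37245 = -23866*(-16/25) - 1656*1/37245 = 381856/25 - 552/12415 = 948145688/62075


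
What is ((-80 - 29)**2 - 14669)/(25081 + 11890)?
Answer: -2788/36971 ≈ -0.075410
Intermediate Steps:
((-80 - 29)**2 - 14669)/(25081 + 11890) = ((-109)**2 - 14669)/36971 = (11881 - 14669)*(1/36971) = -2788*1/36971 = -2788/36971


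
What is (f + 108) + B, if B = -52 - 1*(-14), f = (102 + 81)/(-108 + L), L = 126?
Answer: 481/6 ≈ 80.167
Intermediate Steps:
f = 61/6 (f = (102 + 81)/(-108 + 126) = 183/18 = 183*(1/18) = 61/6 ≈ 10.167)
B = -38 (B = -52 + 14 = -38)
(f + 108) + B = (61/6 + 108) - 38 = 709/6 - 38 = 481/6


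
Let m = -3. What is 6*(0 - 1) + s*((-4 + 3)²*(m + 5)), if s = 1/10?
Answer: -29/5 ≈ -5.8000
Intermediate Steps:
s = ⅒ ≈ 0.10000
6*(0 - 1) + s*((-4 + 3)²*(m + 5)) = 6*(0 - 1) + ((-4 + 3)²*(-3 + 5))/10 = 6*(-1) + ((-1)²*2)/10 = -6 + (1*2)/10 = -6 + (⅒)*2 = -6 + ⅕ = -29/5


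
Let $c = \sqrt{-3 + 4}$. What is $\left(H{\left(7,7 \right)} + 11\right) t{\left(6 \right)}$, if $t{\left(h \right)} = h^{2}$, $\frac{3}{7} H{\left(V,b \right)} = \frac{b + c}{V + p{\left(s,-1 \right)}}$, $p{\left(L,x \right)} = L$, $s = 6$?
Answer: $\frac{5820}{13} \approx 447.69$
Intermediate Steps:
$c = 1$ ($c = \sqrt{1} = 1$)
$H{\left(V,b \right)} = \frac{7 \left(1 + b\right)}{3 \left(6 + V\right)}$ ($H{\left(V,b \right)} = \frac{7 \frac{b + 1}{V + 6}}{3} = \frac{7 \frac{1 + b}{6 + V}}{3} = \frac{7 \left(1 + b\right)}{3 \left(6 + V\right)}$)
$\left(H{\left(7,7 \right)} + 11\right) t{\left(6 \right)} = \left(\frac{7 \left(1 + 7\right)}{3 \left(6 + 7\right)} + 11\right) 6^{2} = \left(\frac{7}{3} \cdot \frac{1}{13} \cdot 8 + 11\right) 36 = \left(\frac{56}{39} + 11\right) 36 = \frac{485}{39} \cdot 36 = \frac{5820}{13}$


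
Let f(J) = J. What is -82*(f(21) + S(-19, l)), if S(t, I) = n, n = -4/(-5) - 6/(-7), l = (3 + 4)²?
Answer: -65026/35 ≈ -1857.9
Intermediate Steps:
l = 49 (l = 7² = 49)
n = 58/35 (n = -4*(-⅕) - 6*(-⅐) = ⅘ + 6/7 = 58/35 ≈ 1.6571)
S(t, I) = 58/35
-82*(f(21) + S(-19, l)) = -82*(21 + 58/35) = -82*793/35 = -65026/35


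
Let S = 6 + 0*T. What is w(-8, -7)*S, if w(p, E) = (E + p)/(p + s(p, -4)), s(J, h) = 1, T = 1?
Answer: 90/7 ≈ 12.857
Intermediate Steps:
w(p, E) = (E + p)/(1 + p) (w(p, E) = (E + p)/(p + 1) = (E + p)/(1 + p))
S = 6 (S = 6 + 0*1 = 6 + 0 = 6)
w(-8, -7)*S = ((-7 - 8)/(1 - 8))*6 = (-15/(-7))*6 = -1/7*(-15)*6 = (15/7)*6 = 90/7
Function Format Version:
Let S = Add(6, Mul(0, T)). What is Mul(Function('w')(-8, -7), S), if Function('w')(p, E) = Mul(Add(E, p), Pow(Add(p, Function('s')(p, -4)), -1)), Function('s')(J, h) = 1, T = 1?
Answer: Rational(90, 7) ≈ 12.857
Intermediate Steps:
Function('w')(p, E) = Mul(Pow(Add(1, p), -1), Add(E, p)) (Function('w')(p, E) = Mul(Add(E, p), Pow(Add(p, 1), -1)) = Mul(Add(E, p), Pow(Add(1, p), -1)) = Mul(Pow(Add(1, p), -1), Add(E, p)))
S = 6 (S = Add(6, Mul(0, 1)) = Add(6, 0) = 6)
Mul(Function('w')(-8, -7), S) = Mul(Mul(Pow(Add(1, -8), -1), Add(-7, -8)), 6) = Mul(Mul(Pow(-7, -1), -15), 6) = Mul(Mul(Rational(-1, 7), -15), 6) = Mul(Rational(15, 7), 6) = Rational(90, 7)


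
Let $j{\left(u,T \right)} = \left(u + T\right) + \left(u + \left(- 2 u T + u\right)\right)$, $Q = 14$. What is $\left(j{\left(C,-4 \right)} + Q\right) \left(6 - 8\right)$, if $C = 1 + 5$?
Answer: $-152$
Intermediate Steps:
$C = 6$
$j{\left(u,T \right)} = T + 3 u - 2 T u$ ($j{\left(u,T \right)} = \left(T + u\right) - \left(- 2 u + 2 T u\right) = T + 3 u - 2 T u$)
$\left(j{\left(C,-4 \right)} + Q\right) \left(6 - 8\right) = \left(\left(-4 + 3 \cdot 6 - \left(-8\right) 6\right) + 14\right) \left(6 - 8\right) = \left(\left(-4 + 18 + 48\right) + 14\right) \left(6 - 8\right) = \left(62 + 14\right) \left(-2\right) = 76 \left(-2\right) = -152$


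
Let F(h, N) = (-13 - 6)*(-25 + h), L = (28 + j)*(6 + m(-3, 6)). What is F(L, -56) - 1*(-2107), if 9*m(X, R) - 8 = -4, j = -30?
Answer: 25442/9 ≈ 2826.9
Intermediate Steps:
m(X, R) = 4/9 (m(X, R) = 8/9 + (1/9)*(-4) = 8/9 - 4/9 = 4/9)
L = -116/9 (L = (28 - 30)*(6 + 4/9) = -2*58/9 = -116/9 ≈ -12.889)
F(h, N) = 475 - 19*h (F(h, N) = -19*(-25 + h) = 475 - 19*h)
F(L, -56) - 1*(-2107) = (475 - 19*(-116/9)) - 1*(-2107) = (475 + 2204/9) + 2107 = 6479/9 + 2107 = 25442/9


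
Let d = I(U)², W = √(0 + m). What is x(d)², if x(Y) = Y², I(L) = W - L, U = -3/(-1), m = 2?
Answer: (3 - √2)⁸ ≈ 39.991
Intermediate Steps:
U = 3 (U = -3*(-1) = 3)
W = √2 (W = √(0 + 2) = √2 ≈ 1.4142)
I(L) = √2 - L
d = (-3 + √2)² (d = (√2 - 1*3)² = (√2 - 3)² = (-3 + √2)² ≈ 2.5147)
x(d)² = (((3 - √2)²)²)² = ((3 - √2)⁴)² = (3 - √2)⁸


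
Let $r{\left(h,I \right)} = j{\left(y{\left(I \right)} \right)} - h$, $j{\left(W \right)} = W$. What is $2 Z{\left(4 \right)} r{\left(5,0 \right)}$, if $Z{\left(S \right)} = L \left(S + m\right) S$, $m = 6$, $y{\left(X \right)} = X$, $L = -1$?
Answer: $400$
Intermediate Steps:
$r{\left(h,I \right)} = I - h$
$Z{\left(S \right)} = S \left(-6 - S\right)$ ($Z{\left(S \right)} = - (S + 6) S = - (6 + S) S = \left(-6 - S\right) S = S \left(-6 - S\right)$)
$2 Z{\left(4 \right)} r{\left(5,0 \right)} = 2 \left(\left(-1\right) 4 \left(6 + 4\right)\right) \left(0 - 5\right) = 2 \left(\left(-1\right) 4 \cdot 10\right) \left(0 - 5\right) = 2 \left(-40\right) \left(-5\right) = \left(-80\right) \left(-5\right) = 400$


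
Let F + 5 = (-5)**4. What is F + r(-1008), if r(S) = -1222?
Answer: -602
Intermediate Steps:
F = 620 (F = -5 + (-5)**4 = -5 + 625 = 620)
F + r(-1008) = 620 - 1222 = -602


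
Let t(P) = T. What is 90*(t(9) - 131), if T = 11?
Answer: -10800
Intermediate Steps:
t(P) = 11
90*(t(9) - 131) = 90*(11 - 131) = 90*(-120) = -10800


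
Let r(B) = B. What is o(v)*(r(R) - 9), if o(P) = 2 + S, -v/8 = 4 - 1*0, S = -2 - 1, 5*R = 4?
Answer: 41/5 ≈ 8.2000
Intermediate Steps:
R = 4/5 (R = (1/5)*4 = 4/5 ≈ 0.80000)
S = -3
v = -32 (v = -8*(4 - 1*0) = -8*(4 + 0) = -8*4 = -32)
o(P) = -1 (o(P) = 2 - 3 = -1)
o(v)*(r(R) - 9) = -(4/5 - 9) = -1*(-41/5) = 41/5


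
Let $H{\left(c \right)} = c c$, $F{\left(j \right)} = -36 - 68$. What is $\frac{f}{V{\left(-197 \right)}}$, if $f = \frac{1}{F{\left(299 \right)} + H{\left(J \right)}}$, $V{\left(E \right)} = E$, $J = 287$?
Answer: $- \frac{1}{16206205} \approx -6.1705 \cdot 10^{-8}$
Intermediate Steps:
$F{\left(j \right)} = -104$
$H{\left(c \right)} = c^{2}$
$f = \frac{1}{82265}$ ($f = \frac{1}{-104 + 287^{2}} = \frac{1}{-104 + 82369} = \frac{1}{82265} \approx 1.2156 \cdot 10^{-5}$)
$\frac{f}{V{\left(-197 \right)}} = \frac{1}{82265 \left(-197\right)} = \frac{1}{82265} \left(- \frac{1}{197}\right) = - \frac{1}{16206205}$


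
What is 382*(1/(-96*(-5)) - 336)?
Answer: -30804289/240 ≈ -1.2835e+5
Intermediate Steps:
382*(1/(-96*(-5)) - 336) = 382*(1/480 - 336) = 382*(-161279/480) = -30804289/240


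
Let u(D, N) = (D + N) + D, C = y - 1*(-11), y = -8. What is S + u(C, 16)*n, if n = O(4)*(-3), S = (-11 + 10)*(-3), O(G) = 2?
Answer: -129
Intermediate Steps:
C = 3 (C = -8 - 1*(-11) = -8 + 11 = 3)
u(D, N) = N + 2*D
S = 3 (S = -1*(-3) = 3)
n = -6 (n = 2*(-3) = -6)
S + u(C, 16)*n = 3 + (16 + 2*3)*(-6) = 3 + (16 + 6)*(-6) = 3 + 22*(-6) = 3 - 132 = -129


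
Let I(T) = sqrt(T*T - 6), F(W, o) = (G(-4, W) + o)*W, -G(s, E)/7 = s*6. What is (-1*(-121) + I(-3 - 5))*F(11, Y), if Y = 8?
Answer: 234256 + 1936*sqrt(58) ≈ 2.4900e+5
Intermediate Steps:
G(s, E) = -42*s (G(s, E) = -7*s*6 = -42*s)
F(W, o) = W*(168 + o) (F(W, o) = (-42*(-4) + o)*W = (168 + o)*W = W*(168 + o))
I(T) = sqrt(-6 + T**2) (I(T) = sqrt(T**2 - 6) = sqrt(-6 + T**2))
(-1*(-121) + I(-3 - 5))*F(11, Y) = (-1*(-121) + sqrt(-6 + (-3 - 5)**2))*(11*(168 + 8)) = (121 + sqrt(-6 + (-8)**2))*(11*176) = (121 + sqrt(-6 + 64))*1936 = (121 + sqrt(58))*1936 = 234256 + 1936*sqrt(58)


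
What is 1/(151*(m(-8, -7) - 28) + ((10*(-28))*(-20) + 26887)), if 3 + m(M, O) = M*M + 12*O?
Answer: 1/24786 ≈ 4.0345e-5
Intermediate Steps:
m(M, O) = -3 + M² + 12*O (m(M, O) = -3 + (M*M + 12*O) = -3 + (M² + 12*O) = -3 + M² + 12*O)
1/(151*(m(-8, -7) - 28) + ((10*(-28))*(-20) + 26887)) = 1/(151*((-3 + (-8)² + 12*(-7)) - 28) + ((10*(-28))*(-20) + 26887)) = 1/(151*((-3 + 64 - 84) - 28) + (-280*(-20) + 26887)) = 1/(151*(-23 - 28) + (5600 + 26887)) = 1/(151*(-51) + 32487) = 1/(-7701 + 32487) = 1/24786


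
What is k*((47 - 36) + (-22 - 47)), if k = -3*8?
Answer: 1392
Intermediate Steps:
k = -24
k*((47 - 36) + (-22 - 47)) = -24*((47 - 36) + (-22 - 47)) = -24*(11 - 69) = -24*(-58) = 1392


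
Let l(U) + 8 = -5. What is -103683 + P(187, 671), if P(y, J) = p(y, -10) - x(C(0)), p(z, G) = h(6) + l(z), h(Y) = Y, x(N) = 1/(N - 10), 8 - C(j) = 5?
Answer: -725829/7 ≈ -1.0369e+5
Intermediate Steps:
C(j) = 3 (C(j) = 8 - 1*5 = 8 - 5 = 3)
x(N) = 1/(-10 + N)
l(U) = -13 (l(U) = -8 - 5 = -13)
p(z, G) = -7 (p(z, G) = 6 - 13 = -7)
P(y, J) = -48/7 (P(y, J) = -7 - 1/(-10 + 3) = -7 - 1/(-7) = -7 - 1*(-1/7) = -7 + 1/7 = -48/7)
-103683 + P(187, 671) = -103683 - 48/7 = -725829/7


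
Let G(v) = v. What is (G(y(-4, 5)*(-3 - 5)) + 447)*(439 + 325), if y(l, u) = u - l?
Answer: 286500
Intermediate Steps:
(G(y(-4, 5)*(-3 - 5)) + 447)*(439 + 325) = ((5 - 1*(-4))*(-3 - 5) + 447)*(439 + 325) = ((5 + 4)*(-8) + 447)*764 = (9*(-8) + 447)*764 = (-72 + 447)*764 = 375*764 = 286500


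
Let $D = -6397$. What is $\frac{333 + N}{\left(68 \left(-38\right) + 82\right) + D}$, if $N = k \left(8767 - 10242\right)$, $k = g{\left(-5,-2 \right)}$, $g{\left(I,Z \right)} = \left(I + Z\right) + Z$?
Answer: $- \frac{13608}{8899} \approx -1.5292$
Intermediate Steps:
$g{\left(I,Z \right)} = I + 2 Z$
$k = -9$ ($k = -5 + 2 \left(-2\right) = -5 - 4 = -9$)
$N = 13275$ ($N = - 9 \left(8767 - 10242\right) = \left(-9\right) \left(-1475\right) = 13275$)
$\frac{333 + N}{\left(68 \left(-38\right) + 82\right) + D} = \frac{333 + 13275}{\left(68 \left(-38\right) + 82\right) - 6397} = \frac{13608}{\left(-2584 + 82\right) - 6397} = \frac{13608}{-2502 - 6397} = \frac{13608}{-8899} = 13608 \left(- \frac{1}{8899}\right) = - \frac{13608}{8899}$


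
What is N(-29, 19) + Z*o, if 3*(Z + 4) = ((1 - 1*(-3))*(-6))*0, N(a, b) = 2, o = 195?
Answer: -778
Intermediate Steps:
Z = -4 (Z = -4 + (((1 - 1*(-3))*(-6))*0)/3 = -4 + (((1 + 3)*(-6))*0)/3 = -4 + ((4*(-6))*0)/3 = -4 + (-24*0)/3 = -4 + (⅓)*0 = -4 + 0 = -4)
N(-29, 19) + Z*o = 2 - 4*195 = 2 - 780 = -778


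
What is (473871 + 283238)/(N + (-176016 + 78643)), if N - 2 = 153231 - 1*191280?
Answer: -757109/135420 ≈ -5.5908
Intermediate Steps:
N = -38047 (N = 2 + (153231 - 1*191280) = 2 + (153231 - 191280) = 2 - 38049 = -38047)
(473871 + 283238)/(N + (-176016 + 78643)) = (473871 + 283238)/(-38047 + (-176016 + 78643)) = 757109/(-38047 - 97373) = 757109/(-135420) = 757109*(-1/135420) = -757109/135420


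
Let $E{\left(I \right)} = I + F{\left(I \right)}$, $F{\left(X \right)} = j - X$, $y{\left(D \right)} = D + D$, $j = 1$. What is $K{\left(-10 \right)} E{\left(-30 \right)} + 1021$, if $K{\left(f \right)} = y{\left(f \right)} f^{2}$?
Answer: $-979$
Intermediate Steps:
$y{\left(D \right)} = 2 D$
$F{\left(X \right)} = 1 - X$
$K{\left(f \right)} = 2 f^{3}$ ($K{\left(f \right)} = 2 f f^{2} = 2 f^{3}$)
$E{\left(I \right)} = 1$ ($E{\left(I \right)} = I - \left(-1 + I\right) = 1$)
$K{\left(-10 \right)} E{\left(-30 \right)} + 1021 = 2 \left(-10\right)^{3} \cdot 1 + 1021 = 2 \left(-1000\right) 1 + 1021 = \left(-2000\right) 1 + 1021 = -2000 + 1021 = -979$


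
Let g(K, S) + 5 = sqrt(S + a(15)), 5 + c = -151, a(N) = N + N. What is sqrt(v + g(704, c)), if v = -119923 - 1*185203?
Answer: sqrt(-305131 + 3*I*sqrt(14)) ≈ 0.01 + 552.39*I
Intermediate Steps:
a(N) = 2*N
c = -156 (c = -5 - 151 = -156)
v = -305126 (v = -119923 - 185203 = -305126)
g(K, S) = -5 + sqrt(30 + S) (g(K, S) = -5 + sqrt(S + 2*15) = -5 + sqrt(S + 30) = -5 + sqrt(30 + S))
sqrt(v + g(704, c)) = sqrt(-305126 + (-5 + sqrt(30 - 156))) = sqrt(-305126 + (-5 + sqrt(-126))) = sqrt(-305126 + (-5 + 3*I*sqrt(14))) = sqrt(-305131 + 3*I*sqrt(14))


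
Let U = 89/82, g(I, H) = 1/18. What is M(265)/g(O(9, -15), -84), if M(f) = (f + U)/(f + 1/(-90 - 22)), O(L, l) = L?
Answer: 7331184/405613 ≈ 18.074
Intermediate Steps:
g(I, H) = 1/18
U = 89/82 (U = 89*(1/82) = 89/82 ≈ 1.0854)
M(f) = (89/82 + f)/(-1/112 + f) (M(f) = (f + 89/82)/(f + 1/(-90 - 22)) = (89/82 + f)/(f + 1/(-112)) = (89/82 + f)/(f - 1/112) = (89/82 + f)/(-1/112 + f))
M(265)/g(O(9, -15), -84) = (56*(89 + 82*265)/(41*(-1 + 112*265)))/(1/18) = (56*(89 + 21730)/(41*(-1 + 29680)))*18 = ((56/41)*21819/29679)*18 = ((56/41)*(1/29679)*21819)*18 = (407288/405613)*18 = 7331184/405613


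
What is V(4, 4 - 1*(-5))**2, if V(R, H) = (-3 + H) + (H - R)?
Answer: 121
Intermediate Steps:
V(R, H) = -3 - R + 2*H
V(4, 4 - 1*(-5))**2 = (-3 - 1*4 + 2*(4 - 1*(-5)))**2 = (-3 - 4 + 2*(4 + 5))**2 = (-3 - 4 + 2*9)**2 = (-3 - 4 + 18)**2 = 11**2 = 121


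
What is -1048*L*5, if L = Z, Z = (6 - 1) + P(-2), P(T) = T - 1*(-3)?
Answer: -31440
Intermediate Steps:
P(T) = 3 + T (P(T) = T + 3 = 3 + T)
Z = 6 (Z = (6 - 1) + (3 - 2) = 5 + 1 = 6)
L = 6
-1048*L*5 = -6288*5 = -1048*30 = -31440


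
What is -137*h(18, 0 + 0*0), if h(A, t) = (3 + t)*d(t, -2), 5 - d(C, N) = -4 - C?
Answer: -3699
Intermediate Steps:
d(C, N) = 9 + C (d(C, N) = 5 - (-4 - C) = 5 + (4 + C) = 9 + C)
h(A, t) = (3 + t)*(9 + t)
-137*h(18, 0 + 0*0) = -137*(3 + (0 + 0*0))*(9 + (0 + 0*0)) = -137*(3 + (0 + 0))*(9 + (0 + 0)) = -137*(3 + 0)*(9 + 0) = -411*9 = -137*27 = -3699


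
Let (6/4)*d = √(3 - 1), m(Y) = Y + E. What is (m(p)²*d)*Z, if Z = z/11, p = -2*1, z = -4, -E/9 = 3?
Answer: -6728*√2/33 ≈ -288.33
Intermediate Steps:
E = -27 (E = -9*3 = -27)
p = -2
m(Y) = -27 + Y (m(Y) = Y - 27 = -27 + Y)
Z = -4/11 ≈ -0.36364
d = 2*√2/3 (d = 2*√(3 - 1)/3 = 2*√2/3 ≈ 0.94281)
(m(p)²*d)*Z = ((-27 - 2)²*(2*√2/3))*(-4/11) = ((-29)²*(2*√2/3))*(-4/11) = (841*(2*√2/3))*(-4/11) = (1682*√2/3)*(-4/11) = -6728*√2/33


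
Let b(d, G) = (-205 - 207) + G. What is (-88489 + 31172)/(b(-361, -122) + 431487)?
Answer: -57317/430953 ≈ -0.13300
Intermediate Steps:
b(d, G) = -412 + G
(-88489 + 31172)/(b(-361, -122) + 431487) = (-88489 + 31172)/((-412 - 122) + 431487) = -57317/(-534 + 431487) = -57317/430953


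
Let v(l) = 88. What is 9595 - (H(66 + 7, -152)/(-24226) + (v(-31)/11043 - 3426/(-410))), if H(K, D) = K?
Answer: 525761786353571/54843182190 ≈ 9586.6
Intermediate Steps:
9595 - (H(66 + 7, -152)/(-24226) + (v(-31)/11043 - 3426/(-410))) = 9595 - ((66 + 7)/(-24226) + (88/11043 - 3426/(-410))) = 9595 - (73*(-1/24226) + (88*(1/11043) - 3426*(-1/410))) = 9595 - (-73/24226 + (88/11043 + 1713/205)) = 9595 - (-73/24226 + 18934699/2263815) = 9595 - 1*458546759479/54843182190 = 9595 - 458546759479/54843182190 = 525761786353571/54843182190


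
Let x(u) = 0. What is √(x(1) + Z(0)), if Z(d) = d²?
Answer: 0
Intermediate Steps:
√(x(1) + Z(0)) = √(0 + 0²) = √(0 + 0) = √0 = 0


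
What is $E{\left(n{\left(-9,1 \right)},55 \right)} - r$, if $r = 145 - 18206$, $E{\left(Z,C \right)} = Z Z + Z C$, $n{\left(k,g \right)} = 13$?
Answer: $18945$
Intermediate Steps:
$E{\left(Z,C \right)} = Z^{2} + C Z$
$r = -18061$
$E{\left(n{\left(-9,1 \right)},55 \right)} - r = 13 \left(55 + 13\right) - -18061 = 13 \cdot 68 + 18061 = 884 + 18061 = 18945$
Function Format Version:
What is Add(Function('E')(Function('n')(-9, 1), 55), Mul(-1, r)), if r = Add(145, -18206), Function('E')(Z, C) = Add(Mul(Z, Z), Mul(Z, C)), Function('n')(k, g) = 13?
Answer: 18945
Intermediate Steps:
Function('E')(Z, C) = Add(Pow(Z, 2), Mul(C, Z))
r = -18061
Add(Function('E')(Function('n')(-9, 1), 55), Mul(-1, r)) = Add(Mul(13, Add(55, 13)), Mul(-1, -18061)) = Add(Mul(13, 68), 18061) = Add(884, 18061) = 18945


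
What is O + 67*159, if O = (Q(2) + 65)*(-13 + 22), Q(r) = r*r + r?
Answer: 11292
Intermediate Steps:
Q(r) = r + r² (Q(r) = r² + r = r + r²)
O = 639 (O = (2*(1 + 2) + 65)*(-13 + 22) = (2*3 + 65)*9 = (6 + 65)*9 = 71*9 = 639)
O + 67*159 = 639 + 67*159 = 639 + 10653 = 11292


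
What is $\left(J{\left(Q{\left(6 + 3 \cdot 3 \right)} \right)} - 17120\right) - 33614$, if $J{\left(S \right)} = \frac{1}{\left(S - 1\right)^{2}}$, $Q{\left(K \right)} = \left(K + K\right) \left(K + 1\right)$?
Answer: $- \frac{11640459693}{229441} \approx -50734.0$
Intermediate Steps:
$Q{\left(K \right)} = 2 K \left(1 + K\right)$
$J{\left(S \right)} = \frac{1}{\left(-1 + S\right)^{2}}$
$\left(J{\left(Q{\left(6 + 3 \cdot 3 \right)} \right)} - 17120\right) - 33614 = \left(\frac{1}{\left(-1 + 2 \left(6 + 3 \cdot 3\right) \left(1 + \left(6 + 3 \cdot 3\right)\right)\right)^{2}} - 17120\right) - 33614 = \left(\frac{1}{\left(-1 + 2 \left(6 + 9\right) \left(1 + \left(6 + 9\right)\right)\right)^{2}} - 17120\right) - 33614 = \left(\frac{1}{\left(-1 + 2 \cdot 15 \left(1 + 15\right)\right)^{2}} - 17120\right) - 33614 = \left(\frac{1}{\left(-1 + 2 \cdot 15 \cdot 16\right)^{2}} - 17120\right) - 33614 = \left(\frac{1}{\left(-1 + 480\right)^{2}} - 17120\right) - 33614 = \left(\frac{1}{229441} - 17120\right) - 33614 = - \frac{3928029919}{229441} - 33614 = - \frac{11640459693}{229441}$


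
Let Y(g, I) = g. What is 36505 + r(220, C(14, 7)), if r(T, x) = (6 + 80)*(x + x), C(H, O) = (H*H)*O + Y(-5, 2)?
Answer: 271629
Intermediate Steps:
C(H, O) = -5 + O*H² (C(H, O) = (H*H)*O - 5 = H²*O - 5 = O*H² - 5 = -5 + O*H²)
r(T, x) = 172*x (r(T, x) = 86*(2*x) = 172*x)
36505 + r(220, C(14, 7)) = 36505 + 172*(-5 + 7*14²) = 36505 + 172*(-5 + 7*196) = 36505 + 172*(-5 + 1372) = 36505 + 172*1367 = 36505 + 235124 = 271629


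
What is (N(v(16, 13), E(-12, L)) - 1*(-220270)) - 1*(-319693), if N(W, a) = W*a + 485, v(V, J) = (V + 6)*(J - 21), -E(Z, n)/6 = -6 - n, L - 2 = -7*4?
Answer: 561568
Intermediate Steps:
L = -26 (L = 2 - 7*4 = 2 - 28 = -26)
E(Z, n) = 36 + 6*n (E(Z, n) = -6*(-6 - n) = 36 + 6*n)
v(V, J) = (-21 + J)*(6 + V) (v(V, J) = (6 + V)*(-21 + J) = (-21 + J)*(6 + V))
N(W, a) = 485 + W*a
(N(v(16, 13), E(-12, L)) - 1*(-220270)) - 1*(-319693) = ((485 + (-126 - 21*16 + 6*13 + 13*16)*(36 + 6*(-26))) - 1*(-220270)) - 1*(-319693) = ((485 + (-126 - 336 + 78 + 208)*(36 - 156)) + 220270) + 319693 = ((485 - 176*(-120)) + 220270) + 319693 = ((485 + 21120) + 220270) + 319693 = (21605 + 220270) + 319693 = 241875 + 319693 = 561568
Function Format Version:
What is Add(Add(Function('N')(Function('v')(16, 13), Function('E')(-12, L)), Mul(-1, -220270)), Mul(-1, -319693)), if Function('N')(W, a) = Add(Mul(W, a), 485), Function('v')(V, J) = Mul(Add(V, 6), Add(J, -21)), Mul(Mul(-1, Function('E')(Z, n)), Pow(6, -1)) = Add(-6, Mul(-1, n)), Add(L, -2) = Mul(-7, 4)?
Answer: 561568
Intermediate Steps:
L = -26 (L = Add(2, Mul(-7, 4)) = Add(2, -28) = -26)
Function('E')(Z, n) = Add(36, Mul(6, n)) (Function('E')(Z, n) = Mul(-6, Add(-6, Mul(-1, n))) = Add(36, Mul(6, n)))
Function('v')(V, J) = Mul(Add(-21, J), Add(6, V)) (Function('v')(V, J) = Mul(Add(6, V), Add(-21, J)) = Mul(Add(-21, J), Add(6, V)))
Function('N')(W, a) = Add(485, Mul(W, a))
Add(Add(Function('N')(Function('v')(16, 13), Function('E')(-12, L)), Mul(-1, -220270)), Mul(-1, -319693)) = Add(Add(Add(485, Mul(Add(-126, Mul(-21, 16), Mul(6, 13), Mul(13, 16)), Add(36, Mul(6, -26)))), Mul(-1, -220270)), Mul(-1, -319693)) = Add(Add(Add(485, Mul(Add(-126, -336, 78, 208), Add(36, -156))), 220270), 319693) = Add(Add(Add(485, Mul(-176, -120)), 220270), 319693) = Add(Add(Add(485, 21120), 220270), 319693) = Add(Add(21605, 220270), 319693) = Add(241875, 319693) = 561568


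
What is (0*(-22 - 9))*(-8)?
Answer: 0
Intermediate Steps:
(0*(-22 - 9))*(-8) = (0*(-31))*(-8) = 0*(-8) = 0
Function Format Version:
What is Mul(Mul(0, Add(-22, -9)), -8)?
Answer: 0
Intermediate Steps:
Mul(Mul(0, Add(-22, -9)), -8) = Mul(Mul(0, -31), -8) = Mul(0, -8) = 0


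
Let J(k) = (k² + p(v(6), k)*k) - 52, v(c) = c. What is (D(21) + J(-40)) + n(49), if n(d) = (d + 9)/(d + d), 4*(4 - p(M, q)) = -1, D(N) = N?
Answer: 68580/49 ≈ 1399.6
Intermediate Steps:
p(M, q) = 17/4 (p(M, q) = 4 - ¼*(-1) = 4 + ¼ = 17/4)
J(k) = -52 + k² + 17*k/4 (J(k) = (k² + 17*k/4) - 52 = -52 + k² + 17*k/4)
n(d) = (9 + d)/(2*d) (n(d) = (9 + d)/((2*d)) = (9 + d)*(1/(2*d)) = (9 + d)/(2*d))
(D(21) + J(-40)) + n(49) = (21 + (-52 + (-40)² + (17/4)*(-40))) + (½)*(9 + 49)/49 = (21 + (-52 + 1600 - 170)) + (½)*(1/49)*58 = (21 + 1378) + 29/49 = 1399 + 29/49 = 68580/49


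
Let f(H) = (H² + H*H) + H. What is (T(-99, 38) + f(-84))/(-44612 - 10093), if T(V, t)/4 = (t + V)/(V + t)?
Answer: -14032/54705 ≈ -0.25650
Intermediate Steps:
T(V, t) = 4 (T(V, t) = 4*((t + V)/(V + t)) = 4*((V + t)/(V + t)) = 4*1 = 4)
f(H) = H + 2*H² (f(H) = (H² + H²) + H = 2*H² + H = H + 2*H²)
(T(-99, 38) + f(-84))/(-44612 - 10093) = (4 - 84*(1 + 2*(-84)))/(-44612 - 10093) = (4 - 84*(1 - 168))/(-54705) = (4 - 84*(-167))*(-1/54705) = (4 + 14028)*(-1/54705) = 14032*(-1/54705) = -14032/54705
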